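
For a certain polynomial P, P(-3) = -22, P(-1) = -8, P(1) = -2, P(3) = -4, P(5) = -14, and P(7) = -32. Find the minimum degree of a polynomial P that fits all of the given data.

2

Forward differences of the values at x = -3, -1, 1, 3, 5, 7:
  P  : -22  -8  -2  -4  -14  -32
  Δ  : 14  6  -2  -10  -18
  Δ^2: -8  -8  -8  -8
  Δ^3: 0  0  0
  Δ^4: 0  0
  Δ^5: 0
The second differences are constant (-8) and nonzero, while all higher differences vanish, so the minimal degree is 2.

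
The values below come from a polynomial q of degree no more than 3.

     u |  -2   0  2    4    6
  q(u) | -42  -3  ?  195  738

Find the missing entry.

12

The 4 known points determine the degree-3 polynomial uniquely.
Write q(u) = au^3 + bu^2 + cu + d. Substituting each data point gives a linear system:
  -8a + 4b - 2c + d = -42
  d = -3
  64a + 16b + 4c + d = 195
  216a + 36b + 6c + d = 738
Solving the system yields a = 4, b = -3, c = -5/2, d = -3.
So q(u) = 4u^3 - 3u^2 - (5/2)u - 3.
Then q(2) = 12.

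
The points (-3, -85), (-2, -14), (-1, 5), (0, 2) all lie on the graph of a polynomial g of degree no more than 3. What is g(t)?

g(t) = 5t^3 + 4t^2 - 4t + 2

Using the Lagrange interpolation formula with nodes -3, -2, -1, 0:
  L_0(t) = (t + 2)(t + 1)t / -6
  L_1(t) = (t + 3)(t + 1)t / 2
  L_2(t) = (t + 3)(t + 2)t / -2
  L_3(t) = (t + 3)(t + 2)(t + 1) / 6
Then g(t) = -85·L_0(t) - 14·L_1(t) + 5·L_2(t) + 2·L_3(t).
Expanding and collecting terms gives g(t) = 5t³ + 4t² - 4t + 2.
Check: g(-3) = -85. ✓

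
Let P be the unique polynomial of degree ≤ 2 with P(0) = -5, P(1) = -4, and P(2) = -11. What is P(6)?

Using the Lagrange interpolation formula with nodes 0, 1, 2:
  L_0(u) = (u - 1)(u - 2) / 2
  L_1(u) = u(u - 2) / -1
  L_2(u) = u(u - 1) / 2
Then P(u) = -5·L_0(u) - 4·L_1(u) - 11·L_2(u).
Expanding and collecting terms gives P(u) = -4u^2 + 5u - 5.
Evaluating at u = 6: P(6) = -119.

-119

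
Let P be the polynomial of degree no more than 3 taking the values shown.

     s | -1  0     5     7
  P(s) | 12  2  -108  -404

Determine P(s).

P(s) = -2s^3 + 6s^2 - 2s + 2

Write P(s) = as^3 + bs^2 + cs + d. Substituting each data point gives a linear system:
  -a + b - c + d = 12
  d = 2
  125a + 25b + 5c + d = -108
  343a + 49b + 7c + d = -404
Solving the system yields a = -2, b = 6, c = -2, d = 2.
So P(s) = -2s^3 + 6s^2 - 2s + 2.
Check: P(0) = 2. ✓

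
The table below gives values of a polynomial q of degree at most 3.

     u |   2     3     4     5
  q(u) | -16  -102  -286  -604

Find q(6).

Write q(u) = au^3 + bu^2 + cu + d. Substituting each data point gives a linear system:
  8a + 4b + 2c + d = -16
  27a + 9b + 3c + d = -102
  64a + 16b + 4c + d = -286
  125a + 25b + 5c + d = -604
Solving the system yields a = -6, b = 5, c = 3, d = 6.
So q(u) = -6u^3 + 5u^2 + 3u + 6.
Then q(6) = -1092.

-1092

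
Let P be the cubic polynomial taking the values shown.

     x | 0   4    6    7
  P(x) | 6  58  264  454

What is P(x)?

P(x) = 2x^3 - 5x^2 + x + 6

Write P(x) = ax^3 + bx^2 + cx + d. Substituting each data point gives a linear system:
  d = 6
  64a + 16b + 4c + d = 58
  216a + 36b + 6c + d = 264
  343a + 49b + 7c + d = 454
Solving the system yields a = 2, b = -5, c = 1, d = 6.
So P(x) = 2x³ - 5x² + x + 6.
Check: P(6) = 264. ✓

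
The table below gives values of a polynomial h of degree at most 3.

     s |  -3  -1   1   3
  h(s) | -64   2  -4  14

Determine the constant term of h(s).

Write h(s) = as^3 + bs^2 + cs + d. Substituting each data point gives a linear system:
  -27a + 9b - 3c + d = -64
  -a + b - c + d = 2
  a + b + c + d = -4
  27a + 9b + 3c + d = 14
Solving the system yields a = 2, b = -3, c = -5, d = 2.
So h(s) = 2s^3 - 3s^2 - 5s + 2.
The constant term is 2.

2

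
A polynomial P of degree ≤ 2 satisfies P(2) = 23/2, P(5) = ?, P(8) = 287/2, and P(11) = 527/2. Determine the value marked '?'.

On equispaced nodes a degree-2 polynomial has vanishing third forward difference, so
  - P(2) + 3·P(5) - 3·P(8) + P(11) = 0.
Substituting the known values and solving for P(5):
  3·P(5) = 357/2
  P(5) = 119/2.

119/2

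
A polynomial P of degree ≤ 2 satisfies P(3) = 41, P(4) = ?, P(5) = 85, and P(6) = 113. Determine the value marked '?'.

The 3 known points determine the degree-2 polynomial uniquely.
Write P(n) = an^2 + bn + c. Substituting each data point gives a linear system:
  9a + 3b + c = 41
  25a + 5b + c = 85
  36a + 6b + c = 113
Solving the system yields a = 2, b = 6, c = 5.
So P(n) = 2n^2 + 6n + 5.
Then P(4) = 61.

61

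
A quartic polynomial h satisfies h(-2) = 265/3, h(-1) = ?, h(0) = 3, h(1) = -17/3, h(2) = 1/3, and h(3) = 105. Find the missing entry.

On equispaced nodes a degree-4 polynomial has vanishing fifth forward difference, so
  - h(-2) + 5·h(-1) - 10·h(0) + 10·h(1) - 5·h(2) + h(3) = 0.
Substituting the known values and solving for h(-1):
  5·h(-1) = 215/3
  h(-1) = 43/3.

43/3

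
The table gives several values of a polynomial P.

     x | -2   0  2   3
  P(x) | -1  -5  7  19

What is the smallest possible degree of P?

Divided differences on the nodes -2, 0, 2, 3:
  order 0: -1  -5  7  19
  order 1: -2  6  12
  order 2: 2  2
  order 3: 0
The order-2 divided differences are all 2 (nonzero) and every higher order vanishes, so the data lies on a polynomial of degree exactly 2.

2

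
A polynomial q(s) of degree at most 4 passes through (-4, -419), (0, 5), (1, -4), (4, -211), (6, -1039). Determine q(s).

q(s) = -s^4 + 2s^3 - 4s^2 - 6s + 5

Write q(s) = as^4 + bs^3 + cs^2 + ds + e. Substituting each data point gives a linear system:
  256a - 64b + 16c - 4d + e = -419
  e = 5
  a + b + c + d + e = -4
  256a + 64b + 16c + 4d + e = -211
  1296a + 216b + 36c + 6d + e = -1039
Solving the system yields a = -1, b = 2, c = -4, d = -6, e = 5.
So q(s) = -s^4 + 2s^3 - 4s^2 - 6s + 5.
Check: q(-4) = -419. ✓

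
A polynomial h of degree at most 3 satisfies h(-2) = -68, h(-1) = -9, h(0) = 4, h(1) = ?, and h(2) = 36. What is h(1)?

The 4 known points determine the degree-3 polynomial uniquely.
Write h(u) = au^3 + bu^2 + cu + d. Substituting each data point gives a linear system:
  -8a + 4b - 2c + d = -68
  -a + b - c + d = -9
  d = 4
  8a + 4b + 2c + d = 36
Solving the system yields a = 6, b = -5, c = 2, d = 4.
So h(u) = 6u^3 - 5u^2 + 2u + 4.
Then h(1) = 7.

7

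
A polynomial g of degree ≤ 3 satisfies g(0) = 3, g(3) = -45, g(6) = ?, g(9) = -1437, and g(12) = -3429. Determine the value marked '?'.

On equispaced nodes a degree-3 polynomial has vanishing fourth forward difference, so
  g(0) - 4·g(3) + 6·g(6) - 4·g(9) + g(12) = 0.
Substituting the known values and solving for g(6):
  6·g(6) = -2502
  g(6) = -417.

-417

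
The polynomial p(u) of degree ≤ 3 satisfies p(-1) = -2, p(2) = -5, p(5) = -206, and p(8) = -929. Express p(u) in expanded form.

Write p(u) = au^3 + bu^2 + cu + d. Substituting each data point gives a linear system:
  -a + b - c + d = -2
  8a + 4b + 2c + d = -5
  125a + 25b + 5c + d = -206
  512a + 64b + 8c + d = -929
Solving the system yields a = -2, b = 1, c = 4, d = -1.
So p(u) = -2u^3 + u^2 + 4u - 1.
Check: p(2) = -5. ✓

p(u) = -2u^3 + u^2 + 4u - 1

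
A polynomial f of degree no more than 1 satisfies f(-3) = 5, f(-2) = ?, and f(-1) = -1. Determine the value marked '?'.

2

On equispaced nodes a degree-1 polynomial has vanishing second forward difference, so
  f(-3) - 2·f(-2) + f(-1) = 0.
Substituting the known values and solving for f(-2):
  -2·f(-2) = -4
  f(-2) = 2.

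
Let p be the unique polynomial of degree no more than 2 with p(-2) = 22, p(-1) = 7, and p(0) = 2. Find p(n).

Write p(n) = an^2 + bn + c. Substituting each data point gives a linear system:
  4a - 2b + c = 22
  a - b + c = 7
  c = 2
Solving the system yields a = 5, b = 0, c = 2.
So p(n) = 5n² + 2.
Check: p(-1) = 7. ✓

p(n) = 5n^2 + 2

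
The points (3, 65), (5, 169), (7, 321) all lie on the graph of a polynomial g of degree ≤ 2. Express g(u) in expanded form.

Write g(u) = au^2 + bu + c. Substituting each data point gives a linear system:
  9a + 3b + c = 65
  25a + 5b + c = 169
  49a + 7b + c = 321
Solving the system yields a = 6, b = 4, c = -1.
So g(u) = 6u^2 + 4u - 1.
Check: g(3) = 65. ✓

g(u) = 6u^2 + 4u - 1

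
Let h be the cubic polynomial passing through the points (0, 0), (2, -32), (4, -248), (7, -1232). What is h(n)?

Write h(n) = an^3 + bn^2 + cn + d. Substituting each data point gives a linear system:
  d = 0
  8a + 4b + 2c + d = -32
  64a + 16b + 4c + d = -248
  343a + 49b + 7c + d = -1232
Solving the system yields a = -3, b = -5, c = 6, d = 0.
So h(n) = -3n^3 - 5n^2 + 6n.
Check: h(2) = -32. ✓

h(n) = -3n^3 - 5n^2 + 6n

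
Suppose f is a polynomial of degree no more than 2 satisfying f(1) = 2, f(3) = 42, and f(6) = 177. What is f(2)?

Using the Lagrange interpolation formula with nodes 1, 3, 6:
  L_0(s) = (s - 3)(s - 6) / 10
  L_1(s) = (s - 1)(s - 6) / -6
  L_2(s) = (s - 1)(s - 3) / 15
Then f(s) = 2·L_0(s) + 42·L_1(s) + 177·L_2(s).
Expanding and collecting terms gives f(s) = 5s^2 - 3.
Evaluating at s = 2: f(2) = 17.

17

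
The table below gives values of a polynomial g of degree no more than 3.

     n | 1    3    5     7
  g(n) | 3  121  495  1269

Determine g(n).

Write g(n) = an^3 + bn^2 + cn + d. Substituting each data point gives a linear system:
  a + b + c + d = 3
  27a + 9b + 3c + d = 121
  125a + 25b + 5c + d = 495
  343a + 49b + 7c + d = 1269
Solving the system yields a = 3, b = 5, c = 0, d = -5.
So g(n) = 3n^3 + 5n^2 - 5.
Check: g(3) = 121. ✓

g(n) = 3n^3 + 5n^2 - 5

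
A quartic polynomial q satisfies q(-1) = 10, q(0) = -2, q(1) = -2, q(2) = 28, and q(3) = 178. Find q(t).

Write q(t) = at^4 + bt^3 + ct^2 + dt + e. Substituting each data point gives a linear system:
  a - b + c - d + e = 10
  e = -2
  a + b + c + d + e = -2
  16a + 8b + 4c + 2d + e = 28
  81a + 27b + 9c + 3d + e = 178
Solving the system yields a = 3, b = -3, c = 3, d = -3, e = -2.
So q(t) = 3t^4 - 3t^3 + 3t^2 - 3t - 2.
Check: q(1) = -2. ✓

q(t) = 3t^4 - 3t^3 + 3t^2 - 3t - 2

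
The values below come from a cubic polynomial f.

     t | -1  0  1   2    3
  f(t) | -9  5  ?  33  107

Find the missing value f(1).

On equispaced nodes a degree-3 polynomial has vanishing fourth forward difference, so
  f(-1) - 4·f(0) + 6·f(1) - 4·f(2) + f(3) = 0.
Substituting the known values and solving for f(1):
  6·f(1) = 54
  f(1) = 9.

9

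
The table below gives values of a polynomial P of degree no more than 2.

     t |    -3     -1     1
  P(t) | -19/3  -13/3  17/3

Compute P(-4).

-13/3

Using the Lagrange interpolation formula with nodes -3, -1, 1:
  L_0(t) = (t + 1)(t - 1) / 8
  L_1(t) = (t + 3)(t - 1) / -4
  L_2(t) = (t + 3)(t + 1) / 8
Then P(t) = -19/3·L_0(t) - 13/3·L_1(t) + 17/3·L_2(t).
Expanding and collecting terms gives P(t) = t^2 + 5t - 1/3.
Evaluating at t = -4: P(-4) = -13/3.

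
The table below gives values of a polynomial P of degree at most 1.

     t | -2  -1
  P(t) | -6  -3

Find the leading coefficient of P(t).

3

Write P(t) = at + b. Substituting each data point gives a linear system:
  -2a + b = -6
  -a + b = -3
Solving the system yields a = 3, b = 0.
So P(t) = 3t.
The leading coefficient is 3.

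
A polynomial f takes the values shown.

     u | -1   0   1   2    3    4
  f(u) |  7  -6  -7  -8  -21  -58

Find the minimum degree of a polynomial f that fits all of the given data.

3

Forward differences of the values at u = -1, 0, 1, 2, 3, 4:
  f  : 7  -6  -7  -8  -21  -58
  Δ  : -13  -1  -1  -13  -37
  Δ^2: 12  0  -12  -24
  Δ^3: -12  -12  -12
  Δ^4: 0  0
  Δ^5: 0
The third differences are constant (-12) and nonzero, while all higher differences vanish, so the minimal degree is 3.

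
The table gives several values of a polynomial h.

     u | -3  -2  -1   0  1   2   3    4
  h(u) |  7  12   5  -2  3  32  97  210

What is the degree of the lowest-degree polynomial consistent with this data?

3

Forward differences of the values at u = -3, -2, -1, 0, 1, 2, 3, 4:
  h  : 7  12  5  -2  3  32  97  210
  Δ  : 5  -7  -7  5  29  65  113
  Δ^2: -12  0  12  24  36  48
  Δ^3: 12  12  12  12  12
  Δ^4: 0  0  0  0
  Δ^5: 0  0  0
  Δ^6: 0  0
  Δ^7: 0
The third differences are constant (12) and nonzero, while all higher differences vanish, so the minimal degree is 3.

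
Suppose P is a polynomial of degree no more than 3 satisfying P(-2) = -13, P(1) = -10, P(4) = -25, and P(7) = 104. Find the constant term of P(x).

Write P(x) = ax^3 + bx^2 + cx + d. Substituting each data point gives a linear system:
  -8a + 4b - 2c + d = -13
  a + b + c + d = -10
  64a + 16b + 4c + d = -25
  343a + 49b + 7c + d = 104
Solving the system yields a = 1, b = -4, c = -6, d = -1.
So P(x) = x^3 - 4x^2 - 6x - 1.
The constant term is -1.

-1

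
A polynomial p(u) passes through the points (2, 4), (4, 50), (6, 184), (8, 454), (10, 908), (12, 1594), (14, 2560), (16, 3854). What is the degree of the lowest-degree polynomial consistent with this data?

3

Forward differences of the values at u = 2, 4, 6, 8, 10, 12, 14, 16:
  p  : 4  50  184  454  908  1594  2560  3854
  Δ  : 46  134  270  454  686  966  1294
  Δ^2: 88  136  184  232  280  328
  Δ^3: 48  48  48  48  48
  Δ^4: 0  0  0  0
  Δ^5: 0  0  0
  Δ^6: 0  0
  Δ^7: 0
The third differences are constant (48) and nonzero, while all higher differences vanish, so the minimal degree is 3.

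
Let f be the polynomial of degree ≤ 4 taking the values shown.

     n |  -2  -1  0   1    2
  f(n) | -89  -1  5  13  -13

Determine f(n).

Write f(n) = an^4 + bn^3 + cn^2 + dn + e. Substituting each data point gives a linear system:
  16a - 8b + 4c - 2d + e = -89
  a - b + c - d + e = -1
  e = 5
  a + b + c + d + e = 13
  16a + 8b + 4c + 2d + e = -13
Solving the system yields a = -5, b = 4, c = 6, d = 3, e = 5.
So f(n) = -5n⁴ + 4n³ + 6n² + 3n + 5.
Check: f(1) = 13. ✓

f(n) = -5n^4 + 4n^3 + 6n^2 + 3n + 5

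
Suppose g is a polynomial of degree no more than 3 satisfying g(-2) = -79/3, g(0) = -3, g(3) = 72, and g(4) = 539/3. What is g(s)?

Write g(s) = as^3 + bs^2 + cs + d. Substituting each data point gives a linear system:
  -8a + 4b - 2c + d = -79/3
  d = -3
  27a + 9b + 3c + d = 72
  64a + 16b + 4c + d = 539/3
Solving the system yields a = 3, b = -1/3, c = -1, d = -3.
So g(s) = 3s³ - (1/3)s² - s - 3.
Check: g(4) = 539/3. ✓

g(s) = 3s^3 - (1/3)s^2 - s - 3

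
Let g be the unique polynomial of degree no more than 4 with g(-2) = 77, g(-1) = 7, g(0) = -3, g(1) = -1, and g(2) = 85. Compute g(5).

Using the Lagrange interpolation formula with nodes -2, -1, 0, 1, 2:
  L_0(x) = (x + 1)x(x - 1)(x - 2) / 24
  L_1(x) = (x + 2)x(x - 1)(x - 2) / -6
  L_2(x) = (x + 2)(x + 1)(x - 1)(x - 2) / 4
  L_3(x) = (x + 2)(x + 1)x(x - 2) / -6
  L_4(x) = (x + 2)(x + 1)x(x - 1) / 24
Then g(x) = 77·L_0(x) + 7·L_1(x) - 3·L_2(x) - 1·L_3(x) + 85·L_4(x).
Expanding and collecting terms gives g(x) = 5x^4 + 2x^3 + x^2 - 6x - 3.
Evaluating at x = 5: g(5) = 3367.

3367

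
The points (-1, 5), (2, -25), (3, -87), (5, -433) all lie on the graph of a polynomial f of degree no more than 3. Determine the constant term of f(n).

-3

Write f(n) = an^3 + bn^2 + cn + d. Substituting each data point gives a linear system:
  -a + b - c + d = 5
  8a + 4b + 2c + d = -25
  27a + 9b + 3c + d = -87
  125a + 25b + 5c + d = -433
Solving the system yields a = -4, b = 3, c = -1, d = -3.
So f(n) = -4n^3 + 3n^2 - n - 3.
The constant term is -3.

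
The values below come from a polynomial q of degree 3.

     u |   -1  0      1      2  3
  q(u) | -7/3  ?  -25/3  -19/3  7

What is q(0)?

-5

The 4 known points determine the degree-3 polynomial uniquely.
Write q(u) = au^3 + bu^2 + cu + d. Substituting each data point gives a linear system:
  -a + b - c + d = -7/3
  a + b + c + d = -25/3
  8a + 4b + 2c + d = -19/3
  27a + 9b + 3c + d = 7
Solving the system yields a = 1, b = -1/3, c = -4, d = -5.
So q(u) = u^3 - (1/3)u^2 - 4u - 5.
Then q(0) = -5.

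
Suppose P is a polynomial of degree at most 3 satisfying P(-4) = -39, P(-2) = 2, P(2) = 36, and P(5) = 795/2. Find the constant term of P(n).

-5

Write P(n) = an^3 + bn^2 + cn + d. Substituting each data point gives a linear system:
  -64a + 16b - 4c + d = -39
  -8a + 4b - 2c + d = 2
  8a + 4b + 2c + d = 36
  125a + 25b + 5c + d = 795/2
Solving the system yields a = 2, b = 6, c = 1/2, d = -5.
So P(n) = 2n^3 + 6n^2 + (1/2)n - 5.
The constant term is -5.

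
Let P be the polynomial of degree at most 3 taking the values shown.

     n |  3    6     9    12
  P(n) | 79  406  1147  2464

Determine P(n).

Using the Lagrange interpolation formula with nodes 3, 6, 9, 12:
  L_0(n) = (n - 6)(n - 9)(n - 12) / -162
  L_1(n) = (n - 3)(n - 9)(n - 12) / 54
  L_2(n) = (n - 3)(n - 6)(n - 12) / -54
  L_3(n) = (n - 3)(n - 6)(n - 9) / 162
Then P(n) = 79·L_0(n) + 406·L_1(n) + 1147·L_2(n) + 2464·L_3(n).
Expanding and collecting terms gives P(n) = n^3 + 5n^2 + n + 4.
Check: P(3) = 79. ✓

P(n) = n^3 + 5n^2 + n + 4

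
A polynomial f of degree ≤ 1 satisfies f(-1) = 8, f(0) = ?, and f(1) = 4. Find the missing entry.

6

The 2 known points determine the degree-1 polynomial uniquely.
Write f(x) = ax + b. Substituting each data point gives a linear system:
  -a + b = 8
  a + b = 4
Solving the system yields a = -2, b = 6.
So f(x) = -2x + 6.
Then f(0) = 6.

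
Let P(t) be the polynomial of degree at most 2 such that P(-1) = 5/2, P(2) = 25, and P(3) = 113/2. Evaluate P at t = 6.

Write P(t) = at^2 + bt + c. Substituting each data point gives a linear system:
  a - b + c = 5/2
  4a + 2b + c = 25
  9a + 3b + c = 113/2
Solving the system yields a = 6, b = 3/2, c = -2.
So P(t) = 6t² + (3/2)t - 2.
Then P(6) = 223.

223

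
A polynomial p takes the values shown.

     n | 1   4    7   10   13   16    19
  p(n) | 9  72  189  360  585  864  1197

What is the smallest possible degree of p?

2

Forward differences of the values at n = 1, 4, 7, 10, 13, 16, 19:
  p  : 9  72  189  360  585  864  1197
  Δ  : 63  117  171  225  279  333
  Δ^2: 54  54  54  54  54
  Δ^3: 0  0  0  0
  Δ^4: 0  0  0
  Δ^5: 0  0
  Δ^6: 0
The second differences are constant (54) and nonzero, while all higher differences vanish, so the minimal degree is 2.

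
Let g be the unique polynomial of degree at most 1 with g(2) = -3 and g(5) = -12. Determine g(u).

Using the Lagrange interpolation formula with nodes 2, 5:
  L_0(u) = (u - 5) / -3
  L_1(u) = (u - 2) / 3
Then g(u) = -3·L_0(u) - 12·L_1(u).
Expanding and collecting terms gives g(u) = -3u + 3.
Check: g(2) = -3. ✓

g(u) = -3u + 3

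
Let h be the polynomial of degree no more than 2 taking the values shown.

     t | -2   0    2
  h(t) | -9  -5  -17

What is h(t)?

h(t) = -2t^2 - 2t - 5

Write h(t) = at^2 + bt + c. Substituting each data point gives a linear system:
  4a - 2b + c = -9
  c = -5
  4a + 2b + c = -17
Solving the system yields a = -2, b = -2, c = -5.
So h(t) = -2t² - 2t - 5.
Check: h(-2) = -9. ✓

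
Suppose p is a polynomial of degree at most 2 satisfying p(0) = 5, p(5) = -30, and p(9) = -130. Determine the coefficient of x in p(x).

3

Write p(x) = ax^2 + bx + c. Substituting each data point gives a linear system:
  c = 5
  25a + 5b + c = -30
  81a + 9b + c = -130
Solving the system yields a = -2, b = 3, c = 5.
So p(x) = -2x² + 3x + 5.
The coefficient of x is 3.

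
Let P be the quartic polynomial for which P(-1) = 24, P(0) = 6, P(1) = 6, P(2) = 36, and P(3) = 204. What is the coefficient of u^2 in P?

Write P(u) = au^4 + bu^3 + cu^2 + du + e. Substituting each data point gives a linear system:
  a - b + c - d + e = 24
  e = 6
  a + b + c + d + e = 6
  16a + 8b + 4c + 2d + e = 36
  81a + 27b + 9c + 3d + e = 204
Solving the system yields a = 4, b = -6, c = 5, d = -3, e = 6.
So P(u) = 4u⁴ - 6u³ + 5u² - 3u + 6.
The coefficient of u^2 is 5.

5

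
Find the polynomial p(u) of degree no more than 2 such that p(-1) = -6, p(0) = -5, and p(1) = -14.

p(u) = -5u^2 - 4u - 5

Write p(u) = au^2 + bu + c. Substituting each data point gives a linear system:
  a - b + c = -6
  c = -5
  a + b + c = -14
Solving the system yields a = -5, b = -4, c = -5.
So p(u) = -5u^2 - 4u - 5.
Check: p(0) = -5. ✓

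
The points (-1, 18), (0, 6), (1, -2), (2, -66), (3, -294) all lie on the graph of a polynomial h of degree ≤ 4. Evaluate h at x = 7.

Write h(x) = ax^4 + bx^3 + cx^2 + dx + e. Substituting each data point gives a linear system:
  a - b + c - d + e = 18
  e = 6
  a + b + c + d + e = -2
  16a + 8b + 4c + 2d + e = -66
  81a + 27b + 9c + 3d + e = -294
Solving the system yields a = -2, b = -6, c = 4, d = -4, e = 6.
So h(x) = -2x⁴ - 6x³ + 4x² - 4x + 6.
Then h(7) = -6686.

-6686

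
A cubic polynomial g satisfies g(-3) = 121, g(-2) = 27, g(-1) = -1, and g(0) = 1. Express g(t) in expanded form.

g(t) = -6t^3 - 3t^2 + 5t + 1

Using the Lagrange interpolation formula with nodes -3, -2, -1, 0:
  L_0(t) = (t + 2)(t + 1)t / -6
  L_1(t) = (t + 3)(t + 1)t / 2
  L_2(t) = (t + 3)(t + 2)t / -2
  L_3(t) = (t + 3)(t + 2)(t + 1) / 6
Then g(t) = 121·L_0(t) + 27·L_1(t) - 1·L_2(t) + 1·L_3(t).
Expanding and collecting terms gives g(t) = -6t³ - 3t² + 5t + 1.
Check: g(0) = 1. ✓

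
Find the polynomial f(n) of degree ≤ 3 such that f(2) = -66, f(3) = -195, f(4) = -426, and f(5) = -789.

Write f(n) = an^3 + bn^2 + cn + d. Substituting each data point gives a linear system:
  8a + 4b + 2c + d = -66
  27a + 9b + 3c + d = -195
  64a + 16b + 4c + d = -426
  125a + 25b + 5c + d = -789
Solving the system yields a = -5, b = -6, c = -4, d = 6.
So f(n) = -5n^3 - 6n^2 - 4n + 6.
Check: f(2) = -66. ✓

f(n) = -5n^3 - 6n^2 - 4n + 6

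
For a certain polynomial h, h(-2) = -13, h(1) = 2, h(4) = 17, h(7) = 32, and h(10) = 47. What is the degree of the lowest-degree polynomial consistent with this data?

Forward differences of the values at x = -2, 1, 4, 7, 10:
  h  : -13  2  17  32  47
  Δ  : 15  15  15  15
  Δ^2: 0  0  0
  Δ^3: 0  0
  Δ^4: 0
The first differences are constant (15) and nonzero, while all higher differences vanish, so the minimal degree is 1.

1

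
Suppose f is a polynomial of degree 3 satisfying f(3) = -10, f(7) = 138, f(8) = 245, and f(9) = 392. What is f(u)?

f(u) = u^3 - 4u^2 - 2u + 5

Write f(u) = au^3 + bu^2 + cu + d. Substituting each data point gives a linear system:
  27a + 9b + 3c + d = -10
  343a + 49b + 7c + d = 138
  512a + 64b + 8c + d = 245
  729a + 81b + 9c + d = 392
Solving the system yields a = 1, b = -4, c = -2, d = 5.
So f(u) = u^3 - 4u^2 - 2u + 5.
Check: f(7) = 138. ✓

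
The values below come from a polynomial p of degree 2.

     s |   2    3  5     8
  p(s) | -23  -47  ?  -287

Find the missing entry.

-119

The 3 known points determine the degree-2 polynomial uniquely.
Write p(s) = as^2 + bs + c. Substituting each data point gives a linear system:
  4a + 2b + c = -23
  9a + 3b + c = -47
  64a + 8b + c = -287
Solving the system yields a = -4, b = -4, c = 1.
So p(s) = -4s² - 4s + 1.
Then p(5) = -119.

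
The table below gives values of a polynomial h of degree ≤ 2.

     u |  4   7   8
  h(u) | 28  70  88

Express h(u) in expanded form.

h(u) = u^2 + 3u

Write h(u) = au^2 + bu + c. Substituting each data point gives a linear system:
  16a + 4b + c = 28
  49a + 7b + c = 70
  64a + 8b + c = 88
Solving the system yields a = 1, b = 3, c = 0.
So h(u) = u^2 + 3u.
Check: h(7) = 70. ✓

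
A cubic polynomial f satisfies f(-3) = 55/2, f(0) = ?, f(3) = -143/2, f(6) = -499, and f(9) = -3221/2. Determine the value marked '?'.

-4

The 4 known points determine the degree-3 polynomial uniquely.
Write f(s) = as^3 + bs^2 + cs + d. Substituting each data point gives a linear system:
  -27a + 9b - 3c + d = 55/2
  27a + 9b + 3c + d = -143/2
  216a + 36b + 6c + d = -499
  729a + 81b + 9c + d = -3221/2
Solving the system yields a = -2, b = -2, c = 3/2, d = -4.
So f(s) = -2s³ - 2s² + (3/2)s - 4.
Then f(0) = -4.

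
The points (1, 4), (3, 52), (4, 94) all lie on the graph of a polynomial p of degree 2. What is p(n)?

Write p(n) = an^2 + bn + c. Substituting each data point gives a linear system:
  a + b + c = 4
  9a + 3b + c = 52
  16a + 4b + c = 94
Solving the system yields a = 6, b = 0, c = -2.
So p(n) = 6n² - 2.
Check: p(1) = 4. ✓

p(n) = 6n^2 - 2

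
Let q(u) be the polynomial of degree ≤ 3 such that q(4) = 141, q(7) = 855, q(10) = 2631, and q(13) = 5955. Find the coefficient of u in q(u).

Write q(u) = au^3 + bu^2 + cu + d. Substituting each data point gives a linear system:
  64a + 16b + 4c + d = 141
  343a + 49b + 7c + d = 855
  1000a + 100b + 10c + d = 2631
  2197a + 169b + 13c + d = 5955
Solving the system yields a = 3, b = -4, c = 3, d = 1.
So q(u) = 3u³ - 4u² + 3u + 1.
The coefficient of u is 3.

3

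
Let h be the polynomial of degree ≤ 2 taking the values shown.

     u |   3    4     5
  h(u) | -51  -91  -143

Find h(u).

Write h(u) = au^2 + bu + c. Substituting each data point gives a linear system:
  9a + 3b + c = -51
  16a + 4b + c = -91
  25a + 5b + c = -143
Solving the system yields a = -6, b = 2, c = -3.
So h(u) = -6u^2 + 2u - 3.
Check: h(5) = -143. ✓

h(u) = -6u^2 + 2u - 3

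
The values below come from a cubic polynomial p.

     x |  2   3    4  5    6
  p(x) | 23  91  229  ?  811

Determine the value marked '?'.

461

The 4 known points determine the degree-3 polynomial uniquely.
Write p(x) = ax^3 + bx^2 + cx + d. Substituting each data point gives a linear system:
  8a + 4b + 2c + d = 23
  27a + 9b + 3c + d = 91
  64a + 16b + 4c + d = 229
  216a + 36b + 6c + d = 811
Solving the system yields a = 4, b = -1, c = -3, d = 1.
So p(x) = 4x^3 - x^2 - 3x + 1.
Then p(5) = 461.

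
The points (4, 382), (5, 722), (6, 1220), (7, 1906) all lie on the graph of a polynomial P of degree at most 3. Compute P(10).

Write P(n) = an^3 + bn^2 + cn + d. Substituting each data point gives a linear system:
  64a + 16b + 4c + d = 382
  125a + 25b + 5c + d = 722
  216a + 36b + 6c + d = 1220
  343a + 49b + 7c + d = 1906
Solving the system yields a = 5, b = 4, c = -1, d = 2.
So P(n) = 5n³ + 4n² - n + 2.
Then P(10) = 5392.

5392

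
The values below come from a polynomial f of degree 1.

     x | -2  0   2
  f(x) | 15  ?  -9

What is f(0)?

3

On equispaced nodes a degree-1 polynomial has vanishing second forward difference, so
  f(-2) - 2·f(0) + f(2) = 0.
Substituting the known values and solving for f(0):
  -2·f(0) = -6
  f(0) = 3.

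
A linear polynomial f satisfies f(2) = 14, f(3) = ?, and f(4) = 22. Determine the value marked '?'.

On equispaced nodes a degree-1 polynomial has vanishing second forward difference, so
  f(2) - 2·f(3) + f(4) = 0.
Substituting the known values and solving for f(3):
  -2·f(3) = -36
  f(3) = 18.

18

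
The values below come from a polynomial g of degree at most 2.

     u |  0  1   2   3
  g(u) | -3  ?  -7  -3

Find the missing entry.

The 3 known points determine the degree-2 polynomial uniquely.
Write g(u) = au^2 + bu + c. Substituting each data point gives a linear system:
  c = -3
  4a + 2b + c = -7
  9a + 3b + c = -3
Solving the system yields a = 2, b = -6, c = -3.
So g(u) = 2u^2 - 6u - 3.
Then g(1) = -7.

-7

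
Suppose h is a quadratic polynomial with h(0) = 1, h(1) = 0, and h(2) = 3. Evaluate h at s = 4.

21

Write h(s) = as^2 + bs + c. Substituting each data point gives a linear system:
  c = 1
  a + b + c = 0
  4a + 2b + c = 3
Solving the system yields a = 2, b = -3, c = 1.
So h(s) = 2s² - 3s + 1.
Then h(4) = 21.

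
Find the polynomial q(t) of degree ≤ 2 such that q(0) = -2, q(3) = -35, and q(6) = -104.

q(t) = -2t^2 - 5t - 2

Using the Lagrange interpolation formula with nodes 0, 3, 6:
  L_0(t) = (t - 3)(t - 6) / 18
  L_1(t) = t(t - 6) / -9
  L_2(t) = t(t - 3) / 18
Then q(t) = -2·L_0(t) - 35·L_1(t) - 104·L_2(t).
Expanding and collecting terms gives q(t) = -2t^2 - 5t - 2.
Check: q(3) = -35. ✓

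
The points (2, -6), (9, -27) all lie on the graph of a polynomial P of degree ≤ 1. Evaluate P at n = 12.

Using the Lagrange interpolation formula with nodes 2, 9:
  L_0(n) = (n - 9) / -7
  L_1(n) = (n - 2) / 7
Then P(n) = -6·L_0(n) - 27·L_1(n).
Expanding and collecting terms gives P(n) = -3n.
Evaluating at n = 12: P(12) = -36.

-36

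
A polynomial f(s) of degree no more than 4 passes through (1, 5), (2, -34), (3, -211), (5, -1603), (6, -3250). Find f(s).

Write f(s) = as^4 + bs^3 + cs^2 + ds + e. Substituting each data point gives a linear system:
  a + b + c + d + e = 5
  16a + 8b + 4c + 2d + e = -34
  81a + 27b + 9c + 3d + e = -211
  625a + 125b + 25c + 5d + e = -1603
  1296a + 216b + 36c + 6d + e = -3250
Solving the system yields a = -2, b = -4, c = 5, d = 4, e = 2.
So f(s) = -2s⁴ - 4s³ + 5s² + 4s + 2.
Check: f(1) = 5. ✓

f(s) = -2s^4 - 4s^3 + 5s^2 + 4s + 2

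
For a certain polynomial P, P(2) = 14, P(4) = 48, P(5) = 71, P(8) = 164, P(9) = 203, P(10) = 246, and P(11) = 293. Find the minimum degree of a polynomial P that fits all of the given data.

Divided differences on the nodes 2, 4, 5, 8, 9, 10, 11:
  order 0: 14  48  71  164  203  246  293
  order 1: 17  23  31  39  43  47
  order 2: 2  2  2  2  2
  order 3: 0  0  0  0
  order 4: 0  0  0
  order 5: 0  0
  order 6: 0
The order-2 divided differences are all 2 (nonzero) and every higher order vanishes, so the data lies on a polynomial of degree exactly 2.

2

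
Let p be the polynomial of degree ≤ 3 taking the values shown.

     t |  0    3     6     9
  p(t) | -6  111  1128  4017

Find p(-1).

-13

Write p(t) = at^3 + bt^2 + ct + d. Substituting each data point gives a linear system:
  d = -6
  27a + 9b + 3c + d = 111
  216a + 36b + 6c + d = 1128
  729a + 81b + 9c + d = 4017
Solving the system yields a = 6, b = -4, c = -3, d = -6.
So p(t) = 6t^3 - 4t^2 - 3t - 6.
Then p(-1) = -13.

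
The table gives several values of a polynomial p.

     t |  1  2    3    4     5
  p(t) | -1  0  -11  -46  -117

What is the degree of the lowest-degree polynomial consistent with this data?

Forward differences of the values at t = 1, 2, 3, 4, 5:
  p  : -1  0  -11  -46  -117
  Δ  : 1  -11  -35  -71
  Δ^2: -12  -24  -36
  Δ^3: -12  -12
  Δ^4: 0
The third differences are constant (-12) and nonzero, while all higher differences vanish, so the minimal degree is 3.

3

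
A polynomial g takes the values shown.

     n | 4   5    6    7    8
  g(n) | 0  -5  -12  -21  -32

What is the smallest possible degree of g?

2

Forward differences of the values at n = 4, 5, 6, 7, 8:
  g  : 0  -5  -12  -21  -32
  Δ  : -5  -7  -9  -11
  Δ^2: -2  -2  -2
  Δ^3: 0  0
  Δ^4: 0
The second differences are constant (-2) and nonzero, while all higher differences vanish, so the minimal degree is 2.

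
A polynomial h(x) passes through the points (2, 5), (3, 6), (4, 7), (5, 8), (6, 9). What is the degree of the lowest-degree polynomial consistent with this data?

1

Forward differences of the values at x = 2, 3, 4, 5, 6:
  h  : 5  6  7  8  9
  Δ  : 1  1  1  1
  Δ^2: 0  0  0
  Δ^3: 0  0
  Δ^4: 0
The first differences are constant (1) and nonzero, while all higher differences vanish, so the minimal degree is 1.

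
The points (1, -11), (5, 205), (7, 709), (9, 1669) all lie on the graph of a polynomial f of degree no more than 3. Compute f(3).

13

Write f(t) = at^3 + bt^2 + ct + d. Substituting each data point gives a linear system:
  a + b + c + d = -11
  125a + 25b + 5c + d = 205
  343a + 49b + 7c + d = 709
  729a + 81b + 9c + d = 1669
Solving the system yields a = 3, b = -6, c = -3, d = -5.
So f(t) = 3t³ - 6t² - 3t - 5.
Then f(3) = 13.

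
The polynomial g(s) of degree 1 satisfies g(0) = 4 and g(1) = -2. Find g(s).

g(s) = -6s + 4

Using the Lagrange interpolation formula with nodes 0, 1:
  L_0(s) = (s - 1) / -1
  L_1(s) = s / 1
Then g(s) = 4·L_0(s) - 2·L_1(s).
Expanding and collecting terms gives g(s) = -6s + 4.
Check: g(1) = -2. ✓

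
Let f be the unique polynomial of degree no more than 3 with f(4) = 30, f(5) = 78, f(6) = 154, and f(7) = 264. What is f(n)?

Write f(n) = an^3 + bn^2 + cn + d. Substituting each data point gives a linear system:
  64a + 16b + 4c + d = 30
  125a + 25b + 5c + d = 78
  216a + 36b + 6c + d = 154
  343a + 49b + 7c + d = 264
Solving the system yields a = 1, b = -1, c = -4, d = -2.
So f(n) = n^3 - n^2 - 4n - 2.
Check: f(6) = 154. ✓

f(n) = n^3 - n^2 - 4n - 2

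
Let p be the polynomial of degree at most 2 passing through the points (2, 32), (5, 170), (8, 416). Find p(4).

112

Forward differences of the values at u = 2, 5, 8:
  p  : 32  170  416
  Δ  : 138  246
  Δ^2: 108
The second differences are constant, confirming degree 2.
Interpolating (Newton forward form) and evaluating at u = 4 gives p(4) = 112.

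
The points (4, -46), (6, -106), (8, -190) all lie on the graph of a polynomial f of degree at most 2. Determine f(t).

Write f(t) = at^2 + bt + c. Substituting each data point gives a linear system:
  16a + 4b + c = -46
  36a + 6b + c = -106
  64a + 8b + c = -190
Solving the system yields a = -3, b = 0, c = 2.
So f(t) = -3t^2 + 2.
Check: f(6) = -106. ✓

f(t) = -3t^2 + 2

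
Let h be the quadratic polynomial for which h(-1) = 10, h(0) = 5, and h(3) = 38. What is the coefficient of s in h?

Write h(s) = as^2 + bs + c. Substituting each data point gives a linear system:
  a - b + c = 10
  c = 5
  9a + 3b + c = 38
Solving the system yields a = 4, b = -1, c = 5.
So h(s) = 4s² - s + 5.
The coefficient of s is -1.

-1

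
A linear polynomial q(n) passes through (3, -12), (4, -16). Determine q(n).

Write q(n) = an + b. Substituting each data point gives a linear system:
  3a + b = -12
  4a + b = -16
Solving the system yields a = -4, b = 0.
So q(n) = -4n.
Check: q(3) = -12. ✓

q(n) = -4n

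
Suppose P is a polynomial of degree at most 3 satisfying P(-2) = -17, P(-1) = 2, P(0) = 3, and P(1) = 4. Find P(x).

Write P(x) = ax^3 + bx^2 + cx + d. Substituting each data point gives a linear system:
  -8a + 4b - 2c + d = -17
  -a + b - c + d = 2
  d = 3
  a + b + c + d = 4
Solving the system yields a = 3, b = 0, c = -2, d = 3.
So P(x) = 3x³ - 2x + 3.
Check: P(0) = 3. ✓

P(x) = 3x^3 - 2x + 3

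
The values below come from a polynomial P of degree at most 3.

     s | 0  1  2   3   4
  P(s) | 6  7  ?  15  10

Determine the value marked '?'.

12

On equispaced nodes a degree-3 polynomial has vanishing fourth forward difference, so
  P(0) - 4·P(1) + 6·P(2) - 4·P(3) + P(4) = 0.
Substituting the known values and solving for P(2):
  6·P(2) = 72
  P(2) = 12.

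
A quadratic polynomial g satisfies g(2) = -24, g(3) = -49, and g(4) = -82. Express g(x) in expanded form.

g(x) = -4x^2 - 5x + 2

Write g(x) = ax^2 + bx + c. Substituting each data point gives a linear system:
  4a + 2b + c = -24
  9a + 3b + c = -49
  16a + 4b + c = -82
Solving the system yields a = -4, b = -5, c = 2.
So g(x) = -4x² - 5x + 2.
Check: g(4) = -82. ✓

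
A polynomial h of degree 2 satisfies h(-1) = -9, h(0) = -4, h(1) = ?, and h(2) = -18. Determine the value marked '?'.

On equispaced nodes a degree-2 polynomial has vanishing third forward difference, so
  - h(-1) + 3·h(0) - 3·h(1) + h(2) = 0.
Substituting the known values and solving for h(1):
  -3·h(1) = 21
  h(1) = -7.

-7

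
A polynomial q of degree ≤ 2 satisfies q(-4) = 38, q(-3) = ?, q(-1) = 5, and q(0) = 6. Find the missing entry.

21

The 3 known points determine the degree-2 polynomial uniquely.
Write q(u) = au^2 + bu + c. Substituting each data point gives a linear system:
  16a - 4b + c = 38
  a - b + c = 5
  c = 6
Solving the system yields a = 3, b = 4, c = 6.
So q(u) = 3u^2 + 4u + 6.
Then q(-3) = 21.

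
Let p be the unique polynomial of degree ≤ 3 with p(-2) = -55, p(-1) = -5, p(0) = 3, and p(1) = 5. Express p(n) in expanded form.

Using the Lagrange interpolation formula with nodes -2, -1, 0, 1:
  L_0(n) = (n + 1)n(n - 1) / -6
  L_1(n) = (n + 2)n(n - 1) / 2
  L_2(n) = (n + 2)(n + 1)(n - 1) / -2
  L_3(n) = (n + 2)(n + 1)n / 6
Then p(n) = -55·L_0(n) - 5·L_1(n) + 3·L_2(n) + 5·L_3(n).
Expanding and collecting terms gives p(n) = 6n^3 - 3n^2 - n + 3.
Check: p(1) = 5. ✓

p(n) = 6n^3 - 3n^2 - n + 3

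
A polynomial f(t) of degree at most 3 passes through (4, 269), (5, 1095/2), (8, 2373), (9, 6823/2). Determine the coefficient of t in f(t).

Write f(t) = at^3 + bt^2 + ct + d. Substituting each data point gives a linear system:
  64a + 16b + 4c + d = 269
  125a + 25b + 5c + d = 1095/2
  512a + 64b + 8c + d = 2373
  729a + 81b + 9c + d = 6823/2
Solving the system yields a = 5, b = -5/2, c = -4, d = 5.
So f(t) = 5t³ - (5/2)t² - 4t + 5.
The coefficient of t is -4.

-4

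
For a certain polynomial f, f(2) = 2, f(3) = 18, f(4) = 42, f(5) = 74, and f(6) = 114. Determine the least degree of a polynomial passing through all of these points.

Forward differences of the values at n = 2, 3, 4, 5, 6:
  f  : 2  18  42  74  114
  Δ  : 16  24  32  40
  Δ^2: 8  8  8
  Δ^3: 0  0
  Δ^4: 0
The second differences are constant (8) and nonzero, while all higher differences vanish, so the minimal degree is 2.

2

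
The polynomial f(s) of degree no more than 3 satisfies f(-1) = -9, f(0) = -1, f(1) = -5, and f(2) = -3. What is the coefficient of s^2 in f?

Write f(s) = as^3 + bs^2 + cs + d. Substituting each data point gives a linear system:
  -a + b - c + d = -9
  d = -1
  a + b + c + d = -5
  8a + 4b + 2c + d = -3
Solving the system yields a = 3, b = -6, c = -1, d = -1.
So f(s) = 3s³ - 6s² - s - 1.
The coefficient of s^2 is -6.

-6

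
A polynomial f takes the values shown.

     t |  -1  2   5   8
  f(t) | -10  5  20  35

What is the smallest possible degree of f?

Forward differences of the values at t = -1, 2, 5, 8:
  f  : -10  5  20  35
  Δ  : 15  15  15
  Δ^2: 0  0
  Δ^3: 0
The first differences are constant (15) and nonzero, while all higher differences vanish, so the minimal degree is 1.

1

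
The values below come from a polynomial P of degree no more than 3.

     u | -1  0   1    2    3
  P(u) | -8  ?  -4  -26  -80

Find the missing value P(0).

On equispaced nodes a degree-3 polynomial has vanishing fourth forward difference, so
  P(-1) - 4·P(0) + 6·P(1) - 4·P(2) + P(3) = 0.
Substituting the known values and solving for P(0):
  -4·P(0) = 8
  P(0) = -2.

-2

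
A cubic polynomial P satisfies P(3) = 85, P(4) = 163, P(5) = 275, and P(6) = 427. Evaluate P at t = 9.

Using the Lagrange interpolation formula with nodes 3, 4, 5, 6:
  L_0(t) = (t - 4)(t - 5)(t - 6) / -6
  L_1(t) = (t - 3)(t - 5)(t - 6) / 2
  L_2(t) = (t - 3)(t - 4)(t - 6) / -2
  L_3(t) = (t - 3)(t - 4)(t - 5) / 6
Then P(t) = 85·L_0(t) + 163·L_1(t) + 275·L_2(t) + 427·L_3(t).
Expanding and collecting terms gives P(t) = t^3 + 5t^2 + 6t - 5.
Evaluating at t = 9: P(9) = 1183.

1183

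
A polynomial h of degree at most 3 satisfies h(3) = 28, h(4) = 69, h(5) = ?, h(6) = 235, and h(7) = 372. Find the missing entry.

The 4 known points determine the degree-3 polynomial uniquely.
Write h(u) = au^3 + bu^2 + cu + d. Substituting each data point gives a linear system:
  27a + 9b + 3c + d = 28
  64a + 16b + 4c + d = 69
  216a + 36b + 6c + d = 235
  343a + 49b + 7c + d = 372
Solving the system yields a = 1, b = 1, c = -3, d = 1.
So h(u) = u³ + u² - 3u + 1.
Then h(5) = 136.

136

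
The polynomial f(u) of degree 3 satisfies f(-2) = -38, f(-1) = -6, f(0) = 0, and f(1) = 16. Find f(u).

f(u) = 6u^3 + 5u^2 + 5u

Write f(u) = au^3 + bu^2 + cu + d. Substituting each data point gives a linear system:
  -8a + 4b - 2c + d = -38
  -a + b - c + d = -6
  d = 0
  a + b + c + d = 16
Solving the system yields a = 6, b = 5, c = 5, d = 0.
So f(u) = 6u³ + 5u² + 5u.
Check: f(1) = 16. ✓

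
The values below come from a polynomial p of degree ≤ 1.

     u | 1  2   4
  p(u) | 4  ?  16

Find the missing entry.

8

The 2 known points determine the degree-1 polynomial uniquely.
Write p(u) = au + b. Substituting each data point gives a linear system:
  a + b = 4
  4a + b = 16
Solving the system yields a = 4, b = 0.
So p(u) = 4u.
Then p(2) = 8.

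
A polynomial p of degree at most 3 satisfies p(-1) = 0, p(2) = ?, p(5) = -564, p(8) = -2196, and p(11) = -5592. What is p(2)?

On equispaced nodes a degree-3 polynomial has vanishing fourth forward difference, so
  p(-1) - 4·p(2) + 6·p(5) - 4·p(8) + p(11) = 0.
Substituting the known values and solving for p(2):
  -4·p(2) = 192
  p(2) = -48.

-48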